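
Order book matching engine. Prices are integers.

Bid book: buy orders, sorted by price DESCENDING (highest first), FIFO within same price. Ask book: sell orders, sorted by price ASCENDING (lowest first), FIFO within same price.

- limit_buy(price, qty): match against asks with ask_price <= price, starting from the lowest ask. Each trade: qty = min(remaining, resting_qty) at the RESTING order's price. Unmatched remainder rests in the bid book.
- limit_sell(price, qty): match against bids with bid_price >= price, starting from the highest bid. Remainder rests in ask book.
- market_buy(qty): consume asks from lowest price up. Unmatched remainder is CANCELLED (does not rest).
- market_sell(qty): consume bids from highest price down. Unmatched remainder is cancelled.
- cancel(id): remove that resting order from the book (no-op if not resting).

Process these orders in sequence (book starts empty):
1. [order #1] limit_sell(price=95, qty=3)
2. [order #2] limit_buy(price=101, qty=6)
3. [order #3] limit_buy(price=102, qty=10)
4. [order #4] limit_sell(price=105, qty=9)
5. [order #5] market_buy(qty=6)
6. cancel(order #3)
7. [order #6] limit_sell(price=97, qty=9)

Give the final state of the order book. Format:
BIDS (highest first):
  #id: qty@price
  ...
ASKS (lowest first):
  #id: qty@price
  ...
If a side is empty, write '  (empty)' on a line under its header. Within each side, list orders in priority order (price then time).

Answer: BIDS (highest first):
  (empty)
ASKS (lowest first):
  #6: 6@97
  #4: 3@105

Derivation:
After op 1 [order #1] limit_sell(price=95, qty=3): fills=none; bids=[-] asks=[#1:3@95]
After op 2 [order #2] limit_buy(price=101, qty=6): fills=#2x#1:3@95; bids=[#2:3@101] asks=[-]
After op 3 [order #3] limit_buy(price=102, qty=10): fills=none; bids=[#3:10@102 #2:3@101] asks=[-]
After op 4 [order #4] limit_sell(price=105, qty=9): fills=none; bids=[#3:10@102 #2:3@101] asks=[#4:9@105]
After op 5 [order #5] market_buy(qty=6): fills=#5x#4:6@105; bids=[#3:10@102 #2:3@101] asks=[#4:3@105]
After op 6 cancel(order #3): fills=none; bids=[#2:3@101] asks=[#4:3@105]
After op 7 [order #6] limit_sell(price=97, qty=9): fills=#2x#6:3@101; bids=[-] asks=[#6:6@97 #4:3@105]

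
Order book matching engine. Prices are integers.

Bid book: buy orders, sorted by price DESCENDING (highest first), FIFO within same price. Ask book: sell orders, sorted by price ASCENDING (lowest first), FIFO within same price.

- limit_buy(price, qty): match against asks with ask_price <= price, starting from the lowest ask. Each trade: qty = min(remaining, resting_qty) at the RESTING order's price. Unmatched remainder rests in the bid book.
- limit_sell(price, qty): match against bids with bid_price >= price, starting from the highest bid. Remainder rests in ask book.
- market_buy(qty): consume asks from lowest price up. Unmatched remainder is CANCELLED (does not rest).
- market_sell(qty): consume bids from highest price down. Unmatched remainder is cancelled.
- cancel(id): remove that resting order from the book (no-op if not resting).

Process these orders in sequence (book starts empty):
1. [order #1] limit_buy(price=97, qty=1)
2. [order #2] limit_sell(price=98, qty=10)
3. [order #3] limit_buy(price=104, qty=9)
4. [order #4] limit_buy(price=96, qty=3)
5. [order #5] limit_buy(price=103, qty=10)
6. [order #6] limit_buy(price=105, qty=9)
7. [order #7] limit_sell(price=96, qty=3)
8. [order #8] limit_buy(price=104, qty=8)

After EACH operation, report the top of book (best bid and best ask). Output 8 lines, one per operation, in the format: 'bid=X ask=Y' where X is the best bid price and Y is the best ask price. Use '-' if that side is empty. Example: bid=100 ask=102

After op 1 [order #1] limit_buy(price=97, qty=1): fills=none; bids=[#1:1@97] asks=[-]
After op 2 [order #2] limit_sell(price=98, qty=10): fills=none; bids=[#1:1@97] asks=[#2:10@98]
After op 3 [order #3] limit_buy(price=104, qty=9): fills=#3x#2:9@98; bids=[#1:1@97] asks=[#2:1@98]
After op 4 [order #4] limit_buy(price=96, qty=3): fills=none; bids=[#1:1@97 #4:3@96] asks=[#2:1@98]
After op 5 [order #5] limit_buy(price=103, qty=10): fills=#5x#2:1@98; bids=[#5:9@103 #1:1@97 #4:3@96] asks=[-]
After op 6 [order #6] limit_buy(price=105, qty=9): fills=none; bids=[#6:9@105 #5:9@103 #1:1@97 #4:3@96] asks=[-]
After op 7 [order #7] limit_sell(price=96, qty=3): fills=#6x#7:3@105; bids=[#6:6@105 #5:9@103 #1:1@97 #4:3@96] asks=[-]
After op 8 [order #8] limit_buy(price=104, qty=8): fills=none; bids=[#6:6@105 #8:8@104 #5:9@103 #1:1@97 #4:3@96] asks=[-]

Answer: bid=97 ask=-
bid=97 ask=98
bid=97 ask=98
bid=97 ask=98
bid=103 ask=-
bid=105 ask=-
bid=105 ask=-
bid=105 ask=-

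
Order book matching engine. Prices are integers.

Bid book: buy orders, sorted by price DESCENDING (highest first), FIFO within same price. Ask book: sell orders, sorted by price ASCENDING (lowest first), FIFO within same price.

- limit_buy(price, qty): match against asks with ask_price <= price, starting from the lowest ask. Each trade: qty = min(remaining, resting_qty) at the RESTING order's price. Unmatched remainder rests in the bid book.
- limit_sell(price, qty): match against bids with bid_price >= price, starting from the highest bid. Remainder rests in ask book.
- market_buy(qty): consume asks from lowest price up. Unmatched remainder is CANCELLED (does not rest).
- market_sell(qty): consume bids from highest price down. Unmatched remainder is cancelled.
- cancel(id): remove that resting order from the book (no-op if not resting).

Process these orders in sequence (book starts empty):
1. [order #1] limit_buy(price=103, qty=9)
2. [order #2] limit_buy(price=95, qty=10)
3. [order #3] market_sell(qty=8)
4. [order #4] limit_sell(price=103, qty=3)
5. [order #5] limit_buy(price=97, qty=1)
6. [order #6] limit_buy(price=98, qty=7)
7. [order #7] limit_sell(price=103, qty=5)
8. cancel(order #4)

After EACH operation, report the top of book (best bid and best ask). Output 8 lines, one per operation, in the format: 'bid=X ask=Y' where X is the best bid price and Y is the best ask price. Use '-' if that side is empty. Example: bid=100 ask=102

Answer: bid=103 ask=-
bid=103 ask=-
bid=103 ask=-
bid=95 ask=103
bid=97 ask=103
bid=98 ask=103
bid=98 ask=103
bid=98 ask=103

Derivation:
After op 1 [order #1] limit_buy(price=103, qty=9): fills=none; bids=[#1:9@103] asks=[-]
After op 2 [order #2] limit_buy(price=95, qty=10): fills=none; bids=[#1:9@103 #2:10@95] asks=[-]
After op 3 [order #3] market_sell(qty=8): fills=#1x#3:8@103; bids=[#1:1@103 #2:10@95] asks=[-]
After op 4 [order #4] limit_sell(price=103, qty=3): fills=#1x#4:1@103; bids=[#2:10@95] asks=[#4:2@103]
After op 5 [order #5] limit_buy(price=97, qty=1): fills=none; bids=[#5:1@97 #2:10@95] asks=[#4:2@103]
After op 6 [order #6] limit_buy(price=98, qty=7): fills=none; bids=[#6:7@98 #5:1@97 #2:10@95] asks=[#4:2@103]
After op 7 [order #7] limit_sell(price=103, qty=5): fills=none; bids=[#6:7@98 #5:1@97 #2:10@95] asks=[#4:2@103 #7:5@103]
After op 8 cancel(order #4): fills=none; bids=[#6:7@98 #5:1@97 #2:10@95] asks=[#7:5@103]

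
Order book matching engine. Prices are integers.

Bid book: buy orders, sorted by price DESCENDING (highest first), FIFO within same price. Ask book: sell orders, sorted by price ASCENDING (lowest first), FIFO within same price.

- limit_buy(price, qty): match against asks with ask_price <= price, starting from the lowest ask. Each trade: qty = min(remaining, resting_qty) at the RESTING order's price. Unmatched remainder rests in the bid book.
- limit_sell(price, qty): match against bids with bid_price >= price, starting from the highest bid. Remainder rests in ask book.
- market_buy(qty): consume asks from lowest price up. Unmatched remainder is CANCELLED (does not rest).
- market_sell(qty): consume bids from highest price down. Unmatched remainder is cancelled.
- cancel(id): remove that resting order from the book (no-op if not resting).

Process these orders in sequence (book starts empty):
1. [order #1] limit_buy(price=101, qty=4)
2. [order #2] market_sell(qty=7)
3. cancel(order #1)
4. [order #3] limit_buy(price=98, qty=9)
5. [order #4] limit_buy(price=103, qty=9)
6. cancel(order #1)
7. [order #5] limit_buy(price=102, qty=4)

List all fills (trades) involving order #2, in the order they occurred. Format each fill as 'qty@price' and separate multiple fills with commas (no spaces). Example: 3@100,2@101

Answer: 4@101

Derivation:
After op 1 [order #1] limit_buy(price=101, qty=4): fills=none; bids=[#1:4@101] asks=[-]
After op 2 [order #2] market_sell(qty=7): fills=#1x#2:4@101; bids=[-] asks=[-]
After op 3 cancel(order #1): fills=none; bids=[-] asks=[-]
After op 4 [order #3] limit_buy(price=98, qty=9): fills=none; bids=[#3:9@98] asks=[-]
After op 5 [order #4] limit_buy(price=103, qty=9): fills=none; bids=[#4:9@103 #3:9@98] asks=[-]
After op 6 cancel(order #1): fills=none; bids=[#4:9@103 #3:9@98] asks=[-]
After op 7 [order #5] limit_buy(price=102, qty=4): fills=none; bids=[#4:9@103 #5:4@102 #3:9@98] asks=[-]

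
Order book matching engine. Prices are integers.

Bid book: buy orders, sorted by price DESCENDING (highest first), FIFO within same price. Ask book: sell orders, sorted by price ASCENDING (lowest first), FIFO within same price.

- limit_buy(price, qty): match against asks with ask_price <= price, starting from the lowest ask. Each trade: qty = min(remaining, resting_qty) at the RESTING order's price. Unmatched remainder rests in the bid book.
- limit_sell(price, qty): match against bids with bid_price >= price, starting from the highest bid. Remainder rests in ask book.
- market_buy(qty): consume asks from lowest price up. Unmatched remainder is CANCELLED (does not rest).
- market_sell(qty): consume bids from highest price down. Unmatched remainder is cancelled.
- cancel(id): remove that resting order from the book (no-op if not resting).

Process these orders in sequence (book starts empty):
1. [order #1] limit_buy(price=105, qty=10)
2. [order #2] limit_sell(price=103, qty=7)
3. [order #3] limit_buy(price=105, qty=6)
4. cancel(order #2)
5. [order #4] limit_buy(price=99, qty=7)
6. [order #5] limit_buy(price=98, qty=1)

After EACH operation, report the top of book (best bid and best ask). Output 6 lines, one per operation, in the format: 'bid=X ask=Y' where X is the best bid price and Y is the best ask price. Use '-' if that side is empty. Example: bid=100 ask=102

Answer: bid=105 ask=-
bid=105 ask=-
bid=105 ask=-
bid=105 ask=-
bid=105 ask=-
bid=105 ask=-

Derivation:
After op 1 [order #1] limit_buy(price=105, qty=10): fills=none; bids=[#1:10@105] asks=[-]
After op 2 [order #2] limit_sell(price=103, qty=7): fills=#1x#2:7@105; bids=[#1:3@105] asks=[-]
After op 3 [order #3] limit_buy(price=105, qty=6): fills=none; bids=[#1:3@105 #3:6@105] asks=[-]
After op 4 cancel(order #2): fills=none; bids=[#1:3@105 #3:6@105] asks=[-]
After op 5 [order #4] limit_buy(price=99, qty=7): fills=none; bids=[#1:3@105 #3:6@105 #4:7@99] asks=[-]
After op 6 [order #5] limit_buy(price=98, qty=1): fills=none; bids=[#1:3@105 #3:6@105 #4:7@99 #5:1@98] asks=[-]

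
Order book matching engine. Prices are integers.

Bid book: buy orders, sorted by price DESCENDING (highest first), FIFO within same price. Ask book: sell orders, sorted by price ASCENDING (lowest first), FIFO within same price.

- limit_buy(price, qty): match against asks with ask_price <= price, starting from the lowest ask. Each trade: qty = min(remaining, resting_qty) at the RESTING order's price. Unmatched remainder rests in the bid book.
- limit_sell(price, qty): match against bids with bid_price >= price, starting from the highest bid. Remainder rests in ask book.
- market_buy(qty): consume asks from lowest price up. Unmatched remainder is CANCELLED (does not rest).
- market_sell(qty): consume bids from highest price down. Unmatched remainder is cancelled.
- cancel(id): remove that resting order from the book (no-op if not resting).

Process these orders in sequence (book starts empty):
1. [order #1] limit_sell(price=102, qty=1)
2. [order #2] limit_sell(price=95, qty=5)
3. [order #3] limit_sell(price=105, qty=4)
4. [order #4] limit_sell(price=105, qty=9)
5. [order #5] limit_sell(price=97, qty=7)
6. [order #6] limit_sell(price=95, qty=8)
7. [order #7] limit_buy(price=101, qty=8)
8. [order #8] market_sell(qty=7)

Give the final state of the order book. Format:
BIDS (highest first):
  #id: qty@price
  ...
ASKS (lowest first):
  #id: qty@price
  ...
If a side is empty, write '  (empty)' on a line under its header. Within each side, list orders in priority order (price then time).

Answer: BIDS (highest first):
  (empty)
ASKS (lowest first):
  #6: 5@95
  #5: 7@97
  #1: 1@102
  #3: 4@105
  #4: 9@105

Derivation:
After op 1 [order #1] limit_sell(price=102, qty=1): fills=none; bids=[-] asks=[#1:1@102]
After op 2 [order #2] limit_sell(price=95, qty=5): fills=none; bids=[-] asks=[#2:5@95 #1:1@102]
After op 3 [order #3] limit_sell(price=105, qty=4): fills=none; bids=[-] asks=[#2:5@95 #1:1@102 #3:4@105]
After op 4 [order #4] limit_sell(price=105, qty=9): fills=none; bids=[-] asks=[#2:5@95 #1:1@102 #3:4@105 #4:9@105]
After op 5 [order #5] limit_sell(price=97, qty=7): fills=none; bids=[-] asks=[#2:5@95 #5:7@97 #1:1@102 #3:4@105 #4:9@105]
After op 6 [order #6] limit_sell(price=95, qty=8): fills=none; bids=[-] asks=[#2:5@95 #6:8@95 #5:7@97 #1:1@102 #3:4@105 #4:9@105]
After op 7 [order #7] limit_buy(price=101, qty=8): fills=#7x#2:5@95 #7x#6:3@95; bids=[-] asks=[#6:5@95 #5:7@97 #1:1@102 #3:4@105 #4:9@105]
After op 8 [order #8] market_sell(qty=7): fills=none; bids=[-] asks=[#6:5@95 #5:7@97 #1:1@102 #3:4@105 #4:9@105]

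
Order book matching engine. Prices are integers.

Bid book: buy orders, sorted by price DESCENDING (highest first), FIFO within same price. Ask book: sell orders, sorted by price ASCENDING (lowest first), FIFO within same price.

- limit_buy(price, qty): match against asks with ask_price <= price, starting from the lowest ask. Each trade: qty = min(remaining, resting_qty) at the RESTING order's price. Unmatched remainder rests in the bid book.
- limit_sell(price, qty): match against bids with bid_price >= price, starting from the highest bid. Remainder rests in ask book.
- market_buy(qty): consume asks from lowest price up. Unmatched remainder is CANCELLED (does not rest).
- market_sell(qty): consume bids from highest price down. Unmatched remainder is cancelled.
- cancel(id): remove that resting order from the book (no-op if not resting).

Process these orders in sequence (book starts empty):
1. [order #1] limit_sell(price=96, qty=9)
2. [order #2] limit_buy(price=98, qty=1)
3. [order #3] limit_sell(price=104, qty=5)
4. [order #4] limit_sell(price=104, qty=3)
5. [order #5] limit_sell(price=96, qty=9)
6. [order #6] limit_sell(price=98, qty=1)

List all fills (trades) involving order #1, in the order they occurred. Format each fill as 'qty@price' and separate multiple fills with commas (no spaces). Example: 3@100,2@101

Answer: 1@96

Derivation:
After op 1 [order #1] limit_sell(price=96, qty=9): fills=none; bids=[-] asks=[#1:9@96]
After op 2 [order #2] limit_buy(price=98, qty=1): fills=#2x#1:1@96; bids=[-] asks=[#1:8@96]
After op 3 [order #3] limit_sell(price=104, qty=5): fills=none; bids=[-] asks=[#1:8@96 #3:5@104]
After op 4 [order #4] limit_sell(price=104, qty=3): fills=none; bids=[-] asks=[#1:8@96 #3:5@104 #4:3@104]
After op 5 [order #5] limit_sell(price=96, qty=9): fills=none; bids=[-] asks=[#1:8@96 #5:9@96 #3:5@104 #4:3@104]
After op 6 [order #6] limit_sell(price=98, qty=1): fills=none; bids=[-] asks=[#1:8@96 #5:9@96 #6:1@98 #3:5@104 #4:3@104]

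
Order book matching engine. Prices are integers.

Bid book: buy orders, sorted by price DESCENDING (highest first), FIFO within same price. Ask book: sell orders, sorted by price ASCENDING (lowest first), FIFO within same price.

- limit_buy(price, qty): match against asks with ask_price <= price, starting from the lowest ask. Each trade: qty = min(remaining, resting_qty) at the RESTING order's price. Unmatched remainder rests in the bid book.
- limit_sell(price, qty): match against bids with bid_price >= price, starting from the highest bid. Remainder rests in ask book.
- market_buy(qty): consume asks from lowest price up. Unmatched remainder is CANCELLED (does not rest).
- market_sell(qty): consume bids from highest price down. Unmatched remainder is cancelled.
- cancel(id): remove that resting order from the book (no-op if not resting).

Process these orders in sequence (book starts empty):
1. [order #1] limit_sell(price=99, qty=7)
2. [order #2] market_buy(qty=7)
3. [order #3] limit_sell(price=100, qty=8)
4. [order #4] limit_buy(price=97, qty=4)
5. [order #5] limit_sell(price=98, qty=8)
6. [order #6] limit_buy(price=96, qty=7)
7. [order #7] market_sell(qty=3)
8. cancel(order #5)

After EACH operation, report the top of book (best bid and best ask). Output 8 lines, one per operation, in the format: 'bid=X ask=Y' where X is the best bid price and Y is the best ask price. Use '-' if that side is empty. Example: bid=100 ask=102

After op 1 [order #1] limit_sell(price=99, qty=7): fills=none; bids=[-] asks=[#1:7@99]
After op 2 [order #2] market_buy(qty=7): fills=#2x#1:7@99; bids=[-] asks=[-]
After op 3 [order #3] limit_sell(price=100, qty=8): fills=none; bids=[-] asks=[#3:8@100]
After op 4 [order #4] limit_buy(price=97, qty=4): fills=none; bids=[#4:4@97] asks=[#3:8@100]
After op 5 [order #5] limit_sell(price=98, qty=8): fills=none; bids=[#4:4@97] asks=[#5:8@98 #3:8@100]
After op 6 [order #6] limit_buy(price=96, qty=7): fills=none; bids=[#4:4@97 #6:7@96] asks=[#5:8@98 #3:8@100]
After op 7 [order #7] market_sell(qty=3): fills=#4x#7:3@97; bids=[#4:1@97 #6:7@96] asks=[#5:8@98 #3:8@100]
After op 8 cancel(order #5): fills=none; bids=[#4:1@97 #6:7@96] asks=[#3:8@100]

Answer: bid=- ask=99
bid=- ask=-
bid=- ask=100
bid=97 ask=100
bid=97 ask=98
bid=97 ask=98
bid=97 ask=98
bid=97 ask=100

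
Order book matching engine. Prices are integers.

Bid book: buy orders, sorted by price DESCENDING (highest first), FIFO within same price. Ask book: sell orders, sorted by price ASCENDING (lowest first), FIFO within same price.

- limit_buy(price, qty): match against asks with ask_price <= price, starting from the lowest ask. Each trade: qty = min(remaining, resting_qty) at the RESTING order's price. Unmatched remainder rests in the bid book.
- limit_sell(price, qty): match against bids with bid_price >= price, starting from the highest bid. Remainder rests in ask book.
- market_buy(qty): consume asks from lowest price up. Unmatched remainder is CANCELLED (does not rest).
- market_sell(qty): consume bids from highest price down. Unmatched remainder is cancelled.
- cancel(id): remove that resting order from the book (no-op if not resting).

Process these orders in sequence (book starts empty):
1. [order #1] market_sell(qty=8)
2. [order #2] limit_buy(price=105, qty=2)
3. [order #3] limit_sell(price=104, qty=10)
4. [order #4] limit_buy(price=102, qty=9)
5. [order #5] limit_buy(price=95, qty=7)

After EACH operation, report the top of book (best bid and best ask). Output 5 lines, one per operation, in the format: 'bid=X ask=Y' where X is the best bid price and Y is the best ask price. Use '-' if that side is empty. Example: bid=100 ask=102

After op 1 [order #1] market_sell(qty=8): fills=none; bids=[-] asks=[-]
After op 2 [order #2] limit_buy(price=105, qty=2): fills=none; bids=[#2:2@105] asks=[-]
After op 3 [order #3] limit_sell(price=104, qty=10): fills=#2x#3:2@105; bids=[-] asks=[#3:8@104]
After op 4 [order #4] limit_buy(price=102, qty=9): fills=none; bids=[#4:9@102] asks=[#3:8@104]
After op 5 [order #5] limit_buy(price=95, qty=7): fills=none; bids=[#4:9@102 #5:7@95] asks=[#3:8@104]

Answer: bid=- ask=-
bid=105 ask=-
bid=- ask=104
bid=102 ask=104
bid=102 ask=104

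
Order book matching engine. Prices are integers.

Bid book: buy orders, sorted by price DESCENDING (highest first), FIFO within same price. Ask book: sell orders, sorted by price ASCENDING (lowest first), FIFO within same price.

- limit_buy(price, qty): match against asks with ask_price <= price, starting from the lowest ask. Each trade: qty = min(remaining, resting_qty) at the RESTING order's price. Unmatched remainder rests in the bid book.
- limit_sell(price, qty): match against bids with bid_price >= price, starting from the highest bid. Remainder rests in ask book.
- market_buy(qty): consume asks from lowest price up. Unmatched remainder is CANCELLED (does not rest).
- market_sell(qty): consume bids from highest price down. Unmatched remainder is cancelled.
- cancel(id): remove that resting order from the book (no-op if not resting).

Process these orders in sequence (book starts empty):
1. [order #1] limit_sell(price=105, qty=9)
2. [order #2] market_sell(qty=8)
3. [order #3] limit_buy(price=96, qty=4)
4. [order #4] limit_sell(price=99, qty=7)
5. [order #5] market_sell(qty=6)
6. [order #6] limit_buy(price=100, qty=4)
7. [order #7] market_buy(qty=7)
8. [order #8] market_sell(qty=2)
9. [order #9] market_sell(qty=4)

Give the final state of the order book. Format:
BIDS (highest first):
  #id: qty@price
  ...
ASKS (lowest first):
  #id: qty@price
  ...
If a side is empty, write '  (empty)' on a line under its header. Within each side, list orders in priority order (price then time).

Answer: BIDS (highest first):
  (empty)
ASKS (lowest first):
  #1: 5@105

Derivation:
After op 1 [order #1] limit_sell(price=105, qty=9): fills=none; bids=[-] asks=[#1:9@105]
After op 2 [order #2] market_sell(qty=8): fills=none; bids=[-] asks=[#1:9@105]
After op 3 [order #3] limit_buy(price=96, qty=4): fills=none; bids=[#3:4@96] asks=[#1:9@105]
After op 4 [order #4] limit_sell(price=99, qty=7): fills=none; bids=[#3:4@96] asks=[#4:7@99 #1:9@105]
After op 5 [order #5] market_sell(qty=6): fills=#3x#5:4@96; bids=[-] asks=[#4:7@99 #1:9@105]
After op 6 [order #6] limit_buy(price=100, qty=4): fills=#6x#4:4@99; bids=[-] asks=[#4:3@99 #1:9@105]
After op 7 [order #7] market_buy(qty=7): fills=#7x#4:3@99 #7x#1:4@105; bids=[-] asks=[#1:5@105]
After op 8 [order #8] market_sell(qty=2): fills=none; bids=[-] asks=[#1:5@105]
After op 9 [order #9] market_sell(qty=4): fills=none; bids=[-] asks=[#1:5@105]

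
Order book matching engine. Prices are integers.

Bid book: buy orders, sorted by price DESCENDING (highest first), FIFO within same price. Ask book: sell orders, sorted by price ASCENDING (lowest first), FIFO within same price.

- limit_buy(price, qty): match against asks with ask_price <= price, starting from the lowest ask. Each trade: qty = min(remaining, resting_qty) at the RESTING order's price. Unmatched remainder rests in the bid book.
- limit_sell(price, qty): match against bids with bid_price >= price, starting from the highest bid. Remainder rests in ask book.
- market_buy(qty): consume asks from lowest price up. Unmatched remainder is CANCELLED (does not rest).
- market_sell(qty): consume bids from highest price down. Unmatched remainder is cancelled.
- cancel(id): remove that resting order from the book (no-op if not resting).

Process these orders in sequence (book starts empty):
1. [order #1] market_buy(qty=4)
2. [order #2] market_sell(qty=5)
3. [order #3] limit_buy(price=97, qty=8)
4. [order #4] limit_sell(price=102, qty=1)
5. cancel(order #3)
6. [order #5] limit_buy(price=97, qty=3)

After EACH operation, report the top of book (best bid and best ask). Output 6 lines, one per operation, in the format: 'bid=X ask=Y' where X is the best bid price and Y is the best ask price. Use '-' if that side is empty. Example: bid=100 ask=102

Answer: bid=- ask=-
bid=- ask=-
bid=97 ask=-
bid=97 ask=102
bid=- ask=102
bid=97 ask=102

Derivation:
After op 1 [order #1] market_buy(qty=4): fills=none; bids=[-] asks=[-]
After op 2 [order #2] market_sell(qty=5): fills=none; bids=[-] asks=[-]
After op 3 [order #3] limit_buy(price=97, qty=8): fills=none; bids=[#3:8@97] asks=[-]
After op 4 [order #4] limit_sell(price=102, qty=1): fills=none; bids=[#3:8@97] asks=[#4:1@102]
After op 5 cancel(order #3): fills=none; bids=[-] asks=[#4:1@102]
After op 6 [order #5] limit_buy(price=97, qty=3): fills=none; bids=[#5:3@97] asks=[#4:1@102]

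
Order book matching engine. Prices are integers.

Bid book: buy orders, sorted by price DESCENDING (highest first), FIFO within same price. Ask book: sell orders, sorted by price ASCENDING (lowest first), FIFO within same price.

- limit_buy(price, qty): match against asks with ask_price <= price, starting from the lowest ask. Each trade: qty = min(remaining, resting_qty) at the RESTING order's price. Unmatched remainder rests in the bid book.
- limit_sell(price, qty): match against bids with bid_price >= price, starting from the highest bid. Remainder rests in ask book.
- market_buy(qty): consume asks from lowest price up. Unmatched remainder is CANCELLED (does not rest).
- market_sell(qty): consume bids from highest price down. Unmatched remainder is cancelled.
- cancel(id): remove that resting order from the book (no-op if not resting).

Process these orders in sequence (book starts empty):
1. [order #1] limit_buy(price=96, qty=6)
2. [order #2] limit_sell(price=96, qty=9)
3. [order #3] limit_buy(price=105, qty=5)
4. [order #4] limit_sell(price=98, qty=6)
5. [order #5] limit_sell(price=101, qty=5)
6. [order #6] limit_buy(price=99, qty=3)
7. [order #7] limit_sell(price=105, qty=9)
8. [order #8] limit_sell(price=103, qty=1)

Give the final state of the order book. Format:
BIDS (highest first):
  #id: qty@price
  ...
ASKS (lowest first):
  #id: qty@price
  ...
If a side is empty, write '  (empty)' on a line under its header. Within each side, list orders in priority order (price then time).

After op 1 [order #1] limit_buy(price=96, qty=6): fills=none; bids=[#1:6@96] asks=[-]
After op 2 [order #2] limit_sell(price=96, qty=9): fills=#1x#2:6@96; bids=[-] asks=[#2:3@96]
After op 3 [order #3] limit_buy(price=105, qty=5): fills=#3x#2:3@96; bids=[#3:2@105] asks=[-]
After op 4 [order #4] limit_sell(price=98, qty=6): fills=#3x#4:2@105; bids=[-] asks=[#4:4@98]
After op 5 [order #5] limit_sell(price=101, qty=5): fills=none; bids=[-] asks=[#4:4@98 #5:5@101]
After op 6 [order #6] limit_buy(price=99, qty=3): fills=#6x#4:3@98; bids=[-] asks=[#4:1@98 #5:5@101]
After op 7 [order #7] limit_sell(price=105, qty=9): fills=none; bids=[-] asks=[#4:1@98 #5:5@101 #7:9@105]
After op 8 [order #8] limit_sell(price=103, qty=1): fills=none; bids=[-] asks=[#4:1@98 #5:5@101 #8:1@103 #7:9@105]

Answer: BIDS (highest first):
  (empty)
ASKS (lowest first):
  #4: 1@98
  #5: 5@101
  #8: 1@103
  #7: 9@105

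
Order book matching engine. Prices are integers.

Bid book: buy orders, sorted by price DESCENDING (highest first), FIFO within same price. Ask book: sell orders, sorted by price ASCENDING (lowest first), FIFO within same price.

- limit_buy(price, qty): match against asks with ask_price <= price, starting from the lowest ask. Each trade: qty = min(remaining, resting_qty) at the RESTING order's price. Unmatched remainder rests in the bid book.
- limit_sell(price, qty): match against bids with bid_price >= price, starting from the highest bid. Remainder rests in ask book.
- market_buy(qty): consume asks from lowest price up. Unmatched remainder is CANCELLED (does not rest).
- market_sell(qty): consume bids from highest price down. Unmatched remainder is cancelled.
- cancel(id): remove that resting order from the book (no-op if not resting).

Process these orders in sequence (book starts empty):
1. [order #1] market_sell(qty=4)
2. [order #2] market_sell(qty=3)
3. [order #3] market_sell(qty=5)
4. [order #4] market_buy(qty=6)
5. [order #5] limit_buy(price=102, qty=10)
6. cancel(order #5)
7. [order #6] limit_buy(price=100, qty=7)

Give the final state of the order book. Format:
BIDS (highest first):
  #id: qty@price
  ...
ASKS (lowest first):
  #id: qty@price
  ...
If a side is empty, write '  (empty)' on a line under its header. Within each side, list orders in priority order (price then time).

After op 1 [order #1] market_sell(qty=4): fills=none; bids=[-] asks=[-]
After op 2 [order #2] market_sell(qty=3): fills=none; bids=[-] asks=[-]
After op 3 [order #3] market_sell(qty=5): fills=none; bids=[-] asks=[-]
After op 4 [order #4] market_buy(qty=6): fills=none; bids=[-] asks=[-]
After op 5 [order #5] limit_buy(price=102, qty=10): fills=none; bids=[#5:10@102] asks=[-]
After op 6 cancel(order #5): fills=none; bids=[-] asks=[-]
After op 7 [order #6] limit_buy(price=100, qty=7): fills=none; bids=[#6:7@100] asks=[-]

Answer: BIDS (highest first):
  #6: 7@100
ASKS (lowest first):
  (empty)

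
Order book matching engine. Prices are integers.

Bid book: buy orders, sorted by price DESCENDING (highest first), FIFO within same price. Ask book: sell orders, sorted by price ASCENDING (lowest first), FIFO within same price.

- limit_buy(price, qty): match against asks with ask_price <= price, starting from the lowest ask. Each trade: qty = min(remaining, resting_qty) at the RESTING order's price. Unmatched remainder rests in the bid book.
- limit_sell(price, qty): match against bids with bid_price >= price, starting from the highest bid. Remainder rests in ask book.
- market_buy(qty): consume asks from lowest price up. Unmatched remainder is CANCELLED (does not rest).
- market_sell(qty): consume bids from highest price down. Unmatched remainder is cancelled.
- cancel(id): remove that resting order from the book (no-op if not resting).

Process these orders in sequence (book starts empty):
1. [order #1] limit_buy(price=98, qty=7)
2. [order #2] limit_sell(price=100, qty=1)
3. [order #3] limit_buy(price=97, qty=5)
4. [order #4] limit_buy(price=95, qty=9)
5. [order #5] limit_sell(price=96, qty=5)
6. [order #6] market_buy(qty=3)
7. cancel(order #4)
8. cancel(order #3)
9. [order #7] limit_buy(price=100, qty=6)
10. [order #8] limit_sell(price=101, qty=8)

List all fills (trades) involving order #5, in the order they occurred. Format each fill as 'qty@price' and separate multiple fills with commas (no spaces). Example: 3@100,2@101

After op 1 [order #1] limit_buy(price=98, qty=7): fills=none; bids=[#1:7@98] asks=[-]
After op 2 [order #2] limit_sell(price=100, qty=1): fills=none; bids=[#1:7@98] asks=[#2:1@100]
After op 3 [order #3] limit_buy(price=97, qty=5): fills=none; bids=[#1:7@98 #3:5@97] asks=[#2:1@100]
After op 4 [order #4] limit_buy(price=95, qty=9): fills=none; bids=[#1:7@98 #3:5@97 #4:9@95] asks=[#2:1@100]
After op 5 [order #5] limit_sell(price=96, qty=5): fills=#1x#5:5@98; bids=[#1:2@98 #3:5@97 #4:9@95] asks=[#2:1@100]
After op 6 [order #6] market_buy(qty=3): fills=#6x#2:1@100; bids=[#1:2@98 #3:5@97 #4:9@95] asks=[-]
After op 7 cancel(order #4): fills=none; bids=[#1:2@98 #3:5@97] asks=[-]
After op 8 cancel(order #3): fills=none; bids=[#1:2@98] asks=[-]
After op 9 [order #7] limit_buy(price=100, qty=6): fills=none; bids=[#7:6@100 #1:2@98] asks=[-]
After op 10 [order #8] limit_sell(price=101, qty=8): fills=none; bids=[#7:6@100 #1:2@98] asks=[#8:8@101]

Answer: 5@98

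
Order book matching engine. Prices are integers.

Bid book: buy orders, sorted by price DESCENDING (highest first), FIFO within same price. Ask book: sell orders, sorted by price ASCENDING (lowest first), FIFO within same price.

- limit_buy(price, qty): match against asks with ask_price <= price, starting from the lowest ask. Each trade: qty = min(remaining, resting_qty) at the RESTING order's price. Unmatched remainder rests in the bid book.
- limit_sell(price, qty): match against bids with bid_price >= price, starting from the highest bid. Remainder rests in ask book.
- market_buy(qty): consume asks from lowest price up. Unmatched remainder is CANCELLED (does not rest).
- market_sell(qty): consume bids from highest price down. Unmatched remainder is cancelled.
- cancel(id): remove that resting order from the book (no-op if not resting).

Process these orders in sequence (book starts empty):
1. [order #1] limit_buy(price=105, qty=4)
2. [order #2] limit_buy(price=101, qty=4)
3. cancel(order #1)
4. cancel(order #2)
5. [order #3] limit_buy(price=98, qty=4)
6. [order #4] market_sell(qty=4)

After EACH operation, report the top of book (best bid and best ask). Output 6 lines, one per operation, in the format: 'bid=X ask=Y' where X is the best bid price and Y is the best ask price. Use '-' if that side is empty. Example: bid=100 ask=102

Answer: bid=105 ask=-
bid=105 ask=-
bid=101 ask=-
bid=- ask=-
bid=98 ask=-
bid=- ask=-

Derivation:
After op 1 [order #1] limit_buy(price=105, qty=4): fills=none; bids=[#1:4@105] asks=[-]
After op 2 [order #2] limit_buy(price=101, qty=4): fills=none; bids=[#1:4@105 #2:4@101] asks=[-]
After op 3 cancel(order #1): fills=none; bids=[#2:4@101] asks=[-]
After op 4 cancel(order #2): fills=none; bids=[-] asks=[-]
After op 5 [order #3] limit_buy(price=98, qty=4): fills=none; bids=[#3:4@98] asks=[-]
After op 6 [order #4] market_sell(qty=4): fills=#3x#4:4@98; bids=[-] asks=[-]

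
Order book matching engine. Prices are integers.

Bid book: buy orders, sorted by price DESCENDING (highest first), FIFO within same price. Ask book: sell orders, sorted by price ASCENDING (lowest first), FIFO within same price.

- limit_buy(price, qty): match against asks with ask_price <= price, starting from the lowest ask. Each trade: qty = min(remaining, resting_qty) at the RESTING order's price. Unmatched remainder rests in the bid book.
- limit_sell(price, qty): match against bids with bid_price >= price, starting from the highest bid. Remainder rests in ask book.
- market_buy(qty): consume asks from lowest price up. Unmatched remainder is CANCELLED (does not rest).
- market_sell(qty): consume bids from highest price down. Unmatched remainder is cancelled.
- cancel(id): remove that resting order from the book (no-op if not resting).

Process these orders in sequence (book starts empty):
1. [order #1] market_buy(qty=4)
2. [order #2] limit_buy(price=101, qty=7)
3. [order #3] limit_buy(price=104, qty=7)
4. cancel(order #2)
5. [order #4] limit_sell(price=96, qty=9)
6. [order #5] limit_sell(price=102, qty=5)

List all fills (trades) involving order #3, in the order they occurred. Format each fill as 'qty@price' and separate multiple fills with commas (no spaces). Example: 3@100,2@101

Answer: 7@104

Derivation:
After op 1 [order #1] market_buy(qty=4): fills=none; bids=[-] asks=[-]
After op 2 [order #2] limit_buy(price=101, qty=7): fills=none; bids=[#2:7@101] asks=[-]
After op 3 [order #3] limit_buy(price=104, qty=7): fills=none; bids=[#3:7@104 #2:7@101] asks=[-]
After op 4 cancel(order #2): fills=none; bids=[#3:7@104] asks=[-]
After op 5 [order #4] limit_sell(price=96, qty=9): fills=#3x#4:7@104; bids=[-] asks=[#4:2@96]
After op 6 [order #5] limit_sell(price=102, qty=5): fills=none; bids=[-] asks=[#4:2@96 #5:5@102]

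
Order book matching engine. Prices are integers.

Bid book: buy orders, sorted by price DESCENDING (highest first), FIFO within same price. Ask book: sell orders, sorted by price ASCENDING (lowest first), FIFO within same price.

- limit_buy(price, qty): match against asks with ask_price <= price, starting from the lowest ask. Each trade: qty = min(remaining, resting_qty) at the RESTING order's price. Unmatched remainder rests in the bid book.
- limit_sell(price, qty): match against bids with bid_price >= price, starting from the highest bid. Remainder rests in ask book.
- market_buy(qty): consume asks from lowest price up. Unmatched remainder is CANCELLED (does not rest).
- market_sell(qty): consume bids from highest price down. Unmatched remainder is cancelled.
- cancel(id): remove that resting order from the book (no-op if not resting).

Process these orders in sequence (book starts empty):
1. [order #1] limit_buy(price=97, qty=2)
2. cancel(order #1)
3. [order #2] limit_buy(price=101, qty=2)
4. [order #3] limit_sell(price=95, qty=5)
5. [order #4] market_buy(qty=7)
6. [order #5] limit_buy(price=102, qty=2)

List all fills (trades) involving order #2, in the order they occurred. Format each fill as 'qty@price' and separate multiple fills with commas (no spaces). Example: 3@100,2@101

After op 1 [order #1] limit_buy(price=97, qty=2): fills=none; bids=[#1:2@97] asks=[-]
After op 2 cancel(order #1): fills=none; bids=[-] asks=[-]
After op 3 [order #2] limit_buy(price=101, qty=2): fills=none; bids=[#2:2@101] asks=[-]
After op 4 [order #3] limit_sell(price=95, qty=5): fills=#2x#3:2@101; bids=[-] asks=[#3:3@95]
After op 5 [order #4] market_buy(qty=7): fills=#4x#3:3@95; bids=[-] asks=[-]
After op 6 [order #5] limit_buy(price=102, qty=2): fills=none; bids=[#5:2@102] asks=[-]

Answer: 2@101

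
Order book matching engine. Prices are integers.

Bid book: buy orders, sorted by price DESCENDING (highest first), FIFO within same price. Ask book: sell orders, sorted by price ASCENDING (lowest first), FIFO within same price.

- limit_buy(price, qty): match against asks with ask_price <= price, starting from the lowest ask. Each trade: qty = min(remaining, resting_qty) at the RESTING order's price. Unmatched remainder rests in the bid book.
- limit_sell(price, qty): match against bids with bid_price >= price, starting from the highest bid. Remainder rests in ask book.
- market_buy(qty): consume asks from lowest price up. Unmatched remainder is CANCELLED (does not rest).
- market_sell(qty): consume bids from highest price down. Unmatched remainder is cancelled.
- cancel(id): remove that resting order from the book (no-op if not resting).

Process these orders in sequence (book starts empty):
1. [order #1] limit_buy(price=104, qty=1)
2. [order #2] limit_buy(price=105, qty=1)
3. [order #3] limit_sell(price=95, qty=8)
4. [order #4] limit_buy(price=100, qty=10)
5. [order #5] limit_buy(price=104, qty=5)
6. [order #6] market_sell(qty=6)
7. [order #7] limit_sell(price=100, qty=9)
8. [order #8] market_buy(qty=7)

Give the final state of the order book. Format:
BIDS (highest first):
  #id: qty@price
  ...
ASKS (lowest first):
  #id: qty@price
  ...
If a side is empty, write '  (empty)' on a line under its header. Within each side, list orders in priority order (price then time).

Answer: BIDS (highest first):
  (empty)
ASKS (lowest first):
  (empty)

Derivation:
After op 1 [order #1] limit_buy(price=104, qty=1): fills=none; bids=[#1:1@104] asks=[-]
After op 2 [order #2] limit_buy(price=105, qty=1): fills=none; bids=[#2:1@105 #1:1@104] asks=[-]
After op 3 [order #3] limit_sell(price=95, qty=8): fills=#2x#3:1@105 #1x#3:1@104; bids=[-] asks=[#3:6@95]
After op 4 [order #4] limit_buy(price=100, qty=10): fills=#4x#3:6@95; bids=[#4:4@100] asks=[-]
After op 5 [order #5] limit_buy(price=104, qty=5): fills=none; bids=[#5:5@104 #4:4@100] asks=[-]
After op 6 [order #6] market_sell(qty=6): fills=#5x#6:5@104 #4x#6:1@100; bids=[#4:3@100] asks=[-]
After op 7 [order #7] limit_sell(price=100, qty=9): fills=#4x#7:3@100; bids=[-] asks=[#7:6@100]
After op 8 [order #8] market_buy(qty=7): fills=#8x#7:6@100; bids=[-] asks=[-]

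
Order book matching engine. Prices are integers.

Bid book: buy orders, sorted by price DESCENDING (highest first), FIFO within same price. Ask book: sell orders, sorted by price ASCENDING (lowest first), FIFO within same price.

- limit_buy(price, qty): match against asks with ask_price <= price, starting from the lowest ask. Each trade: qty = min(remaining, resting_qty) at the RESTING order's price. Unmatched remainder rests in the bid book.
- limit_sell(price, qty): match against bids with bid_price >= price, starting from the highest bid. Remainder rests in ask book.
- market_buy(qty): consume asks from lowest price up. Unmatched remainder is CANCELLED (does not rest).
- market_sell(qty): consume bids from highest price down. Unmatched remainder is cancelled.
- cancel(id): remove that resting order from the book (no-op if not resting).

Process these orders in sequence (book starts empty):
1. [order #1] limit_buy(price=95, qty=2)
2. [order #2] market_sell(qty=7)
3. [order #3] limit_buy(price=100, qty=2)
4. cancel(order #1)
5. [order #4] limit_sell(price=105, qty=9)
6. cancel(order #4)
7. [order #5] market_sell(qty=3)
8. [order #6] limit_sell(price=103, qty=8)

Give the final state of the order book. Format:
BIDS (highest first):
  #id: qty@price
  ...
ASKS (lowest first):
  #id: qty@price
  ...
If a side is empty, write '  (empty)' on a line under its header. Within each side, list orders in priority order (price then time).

Answer: BIDS (highest first):
  (empty)
ASKS (lowest first):
  #6: 8@103

Derivation:
After op 1 [order #1] limit_buy(price=95, qty=2): fills=none; bids=[#1:2@95] asks=[-]
After op 2 [order #2] market_sell(qty=7): fills=#1x#2:2@95; bids=[-] asks=[-]
After op 3 [order #3] limit_buy(price=100, qty=2): fills=none; bids=[#3:2@100] asks=[-]
After op 4 cancel(order #1): fills=none; bids=[#3:2@100] asks=[-]
After op 5 [order #4] limit_sell(price=105, qty=9): fills=none; bids=[#3:2@100] asks=[#4:9@105]
After op 6 cancel(order #4): fills=none; bids=[#3:2@100] asks=[-]
After op 7 [order #5] market_sell(qty=3): fills=#3x#5:2@100; bids=[-] asks=[-]
After op 8 [order #6] limit_sell(price=103, qty=8): fills=none; bids=[-] asks=[#6:8@103]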